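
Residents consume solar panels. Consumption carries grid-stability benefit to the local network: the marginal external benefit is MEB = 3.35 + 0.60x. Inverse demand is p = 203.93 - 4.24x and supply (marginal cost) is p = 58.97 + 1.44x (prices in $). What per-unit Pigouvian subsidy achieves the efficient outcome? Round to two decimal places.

Social marginal benefit = demand + MEB = 207.28 - 3.64x.
Set SMB = MC: 207.28 - 3.64x = 58.97 + 1.44x → x* = 29.1949.
The Pigouvian subsidy equals MEB at x*: 3.35 + 0.60×29.1949 = 20.8669.

subsidy = $20.87 per unit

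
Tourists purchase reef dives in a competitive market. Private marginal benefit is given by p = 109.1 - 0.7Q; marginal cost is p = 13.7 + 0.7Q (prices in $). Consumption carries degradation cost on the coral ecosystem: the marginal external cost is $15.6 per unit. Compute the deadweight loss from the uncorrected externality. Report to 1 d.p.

DWL = $86.9

Market equilibrium (private): 13.7 + 0.7Q = 109.1 - 0.7Q → Q_m = 68.1429.
Social marginal benefit = demand − MEC = 93.5 - 0.7Q.
Set SMB = MC: 93.5 - 0.7Q = 13.7 + 0.7Q → Q* = 57.0000.
The welfare-loss triangle has base |Q_m − Q*| and height MEC(Q_m) (the vertical gap between SMB and MC is zero at Q* and MEC at Q_m).
DWL = ½ × 11.1429 × 15.6000 = 86.9146.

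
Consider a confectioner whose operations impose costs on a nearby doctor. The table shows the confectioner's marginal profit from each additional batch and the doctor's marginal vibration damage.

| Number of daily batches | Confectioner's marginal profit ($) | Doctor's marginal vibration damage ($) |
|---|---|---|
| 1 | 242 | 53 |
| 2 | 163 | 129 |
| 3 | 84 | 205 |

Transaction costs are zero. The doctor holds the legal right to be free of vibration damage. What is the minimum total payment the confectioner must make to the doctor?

$182

Efficient level: marginal profit ≥ marginal vibration damage through level 2, so k* = 2.
With the doctor holding the right, the confectioner must at least compensate total damage at k*: 53 + 129 = 182.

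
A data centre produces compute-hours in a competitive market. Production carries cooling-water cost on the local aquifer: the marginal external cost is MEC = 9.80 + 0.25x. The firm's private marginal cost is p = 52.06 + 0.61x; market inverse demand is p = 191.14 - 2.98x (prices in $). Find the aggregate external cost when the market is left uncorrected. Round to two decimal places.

$567.27

Market equilibrium (private): 52.06 + 0.61x = 191.14 - 2.98x → x_m = 38.7409.
Total external cost = ∫₀^{x_m} (9.80 + 0.25x) dx = 9.80×38.7409 + ½×0.25×38.7409² = 567.2680.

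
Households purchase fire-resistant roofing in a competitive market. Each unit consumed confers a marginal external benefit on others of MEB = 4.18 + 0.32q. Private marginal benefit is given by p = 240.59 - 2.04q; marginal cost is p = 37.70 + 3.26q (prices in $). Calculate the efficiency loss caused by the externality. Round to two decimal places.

DWL = $27.10

Market equilibrium (private): 37.70 + 3.26q = 240.59 - 2.04q → q_m = 38.2811.
Social marginal benefit = demand + MEB = 244.77 - 1.72q.
Set SMB = MC: 244.77 - 1.72q = 37.70 + 3.26q → q* = 41.5803.
Height of the DWL triangle at q_m is SMB(q_m) − MC(q_m) = MEB(q_m) = 16.4300.
DWL = ½ × 3.2992 × 16.4300 = 27.1029.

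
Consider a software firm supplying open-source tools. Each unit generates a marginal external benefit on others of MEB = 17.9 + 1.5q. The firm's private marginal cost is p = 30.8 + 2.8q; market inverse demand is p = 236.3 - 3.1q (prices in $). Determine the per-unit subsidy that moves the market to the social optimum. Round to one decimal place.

subsidy = $94.1 per unit

Social marginal cost = private MC − MEB = 12.9 + 1.3q.
Set SMC = demand: 12.9 + 1.3q = 236.3 - 3.1q → q* = 50.7727.
The Pigouvian subsidy equals MEB at q*: 17.9 + 1.5×50.7727 = 94.0591.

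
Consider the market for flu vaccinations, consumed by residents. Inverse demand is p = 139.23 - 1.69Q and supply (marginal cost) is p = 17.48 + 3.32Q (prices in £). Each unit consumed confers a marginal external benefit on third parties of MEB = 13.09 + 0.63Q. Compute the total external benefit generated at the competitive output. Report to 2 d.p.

£504.13

Market equilibrium (private): 17.48 + 3.32Q = 139.23 - 1.69Q → Q_m = 24.3014.
Total external benefit = ∫₀^{Q_m} (13.09 + 0.63Q) dQ = 13.09×24.3014 + ½×0.63×24.3014² = 504.1311.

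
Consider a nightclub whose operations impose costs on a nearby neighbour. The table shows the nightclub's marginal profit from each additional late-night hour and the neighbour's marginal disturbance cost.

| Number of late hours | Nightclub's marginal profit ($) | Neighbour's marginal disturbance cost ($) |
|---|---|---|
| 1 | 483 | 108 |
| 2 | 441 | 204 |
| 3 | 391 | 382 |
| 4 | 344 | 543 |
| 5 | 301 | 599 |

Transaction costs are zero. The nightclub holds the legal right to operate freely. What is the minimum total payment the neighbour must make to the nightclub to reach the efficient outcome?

Left alone the nightclub would choose level 5 (marginal profit stays positive).
Efficient level: k* = 3 (marginal profit ≥ marginal disturbance cost through 3).
The neighbour must at least cover the nightclub's forgone profit from cutting 5→3: 344 + 301 = 645.

$645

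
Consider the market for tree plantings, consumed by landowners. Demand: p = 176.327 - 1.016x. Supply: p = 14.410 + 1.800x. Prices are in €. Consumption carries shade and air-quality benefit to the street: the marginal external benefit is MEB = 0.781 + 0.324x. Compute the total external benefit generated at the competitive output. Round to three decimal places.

Market equilibrium (private): 14.410 + 1.800x = 176.327 - 1.016x → x_m = 57.4989.
Total external benefit = ∫₀^{x_m} (0.781 + 0.324x) dx = 0.781×57.4989 + ½×0.324×57.4989² = 580.4986.

€580.499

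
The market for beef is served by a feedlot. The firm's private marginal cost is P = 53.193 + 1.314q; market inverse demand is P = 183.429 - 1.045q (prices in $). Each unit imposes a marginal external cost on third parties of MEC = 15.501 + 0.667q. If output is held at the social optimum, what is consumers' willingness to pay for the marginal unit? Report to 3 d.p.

Social marginal cost = private MC + MEC = 68.694 + 1.981q.
Set SMC = demand: 68.694 + 1.981q = 183.429 - 1.045q → q* = 37.9164.
Consumer price on the demand curve at q*: 183.429 − 1.045×37.9164 = 143.8064.

P = $143.806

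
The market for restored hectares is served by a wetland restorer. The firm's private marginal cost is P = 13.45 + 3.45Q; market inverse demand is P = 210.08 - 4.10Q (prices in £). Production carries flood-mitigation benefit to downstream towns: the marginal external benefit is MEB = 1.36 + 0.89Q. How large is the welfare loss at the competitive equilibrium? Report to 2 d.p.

Market equilibrium (private): 13.45 + 3.45Q = 210.08 - 4.10Q → Q_m = 26.0437.
Social marginal cost = private MC − MEB = 12.09 + 2.56Q.
Set SMC = demand: 12.09 + 2.56Q = 210.08 - 4.10Q → Q* = 29.7282.
Between Q* and Q_m the wedge demand − SMC runs linearly from 0 to MEB(Q_m), so the loss is a triangle.
DWL = ½ × 3.6845 × 24.5389 = 45.2068.

DWL = £45.21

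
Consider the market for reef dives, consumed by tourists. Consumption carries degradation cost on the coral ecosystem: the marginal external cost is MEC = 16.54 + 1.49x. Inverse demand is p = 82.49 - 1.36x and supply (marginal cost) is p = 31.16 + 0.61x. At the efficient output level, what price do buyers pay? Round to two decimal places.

Social marginal benefit = demand − MEC = 65.95 - 2.85x.
Set SMB = MC: 65.95 - 2.85x = 31.16 + 0.61x → x* = 10.0549.
Consumer price on the demand curve at x*: 82.49 − 1.36×10.0549 = 68.8153.

P = 68.82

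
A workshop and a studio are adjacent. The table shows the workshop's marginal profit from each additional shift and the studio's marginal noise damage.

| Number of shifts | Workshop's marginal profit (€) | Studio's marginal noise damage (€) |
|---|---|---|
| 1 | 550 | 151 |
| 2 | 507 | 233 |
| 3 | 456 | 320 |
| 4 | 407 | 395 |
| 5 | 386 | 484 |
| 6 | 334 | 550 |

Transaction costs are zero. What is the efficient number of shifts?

4

Bargaining reaches the level where marginal profit last exceeds marginal noise damage.
That holds through level 4 (407 ≥ 395) but not at 5 (386 < 484).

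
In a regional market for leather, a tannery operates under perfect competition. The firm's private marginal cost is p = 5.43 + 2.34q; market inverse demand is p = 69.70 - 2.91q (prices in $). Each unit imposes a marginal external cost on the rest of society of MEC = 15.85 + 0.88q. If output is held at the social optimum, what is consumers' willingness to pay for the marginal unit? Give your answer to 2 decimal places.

P = $46.71

Social marginal cost = private MC + MEC = 21.28 + 3.22q.
Set SMC = demand: 21.28 + 3.22q = 69.70 - 2.91q → q* = 7.8989.
Consumer price on the demand curve at q*: 69.70 − 2.91×7.8989 = 46.7142.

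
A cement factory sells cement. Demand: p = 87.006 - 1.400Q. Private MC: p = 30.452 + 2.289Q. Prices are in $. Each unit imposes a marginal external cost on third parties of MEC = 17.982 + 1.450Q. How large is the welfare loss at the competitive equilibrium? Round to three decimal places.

DWL = $157.320

Market equilibrium (private): 30.452 + 2.289Q = 87.006 - 1.400Q → Q_m = 15.3304.
Social marginal cost = private MC + MEC = 48.434 + 3.739Q.
Set SMC = demand: 48.434 + 3.739Q = 87.006 - 1.400Q → Q* = 7.5057.
Height of the DWL triangle at Q_m is SMC(Q_m) − demand(Q_m) = MEC(Q_m) = 40.2111.
DWL = ½ × 7.8247 × 40.2111 = 157.3199.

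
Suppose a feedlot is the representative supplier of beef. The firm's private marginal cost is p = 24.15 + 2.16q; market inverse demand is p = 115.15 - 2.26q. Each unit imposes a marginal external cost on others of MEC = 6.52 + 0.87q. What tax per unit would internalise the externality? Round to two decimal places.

tax = 20.41 per unit

Social marginal cost = private MC + MEC = 30.67 + 3.03q.
Set SMC = demand: 30.67 + 3.03q = 115.15 - 2.26q → q* = 15.9698.
The Pigouvian tax equals MEC at q*: 6.52 + 0.87×15.9698 = 20.4137.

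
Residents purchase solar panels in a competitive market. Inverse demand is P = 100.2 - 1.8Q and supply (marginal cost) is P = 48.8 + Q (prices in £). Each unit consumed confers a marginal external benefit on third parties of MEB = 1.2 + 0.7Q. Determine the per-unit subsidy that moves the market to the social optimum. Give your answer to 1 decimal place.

subsidy = £18.7 per unit

Social marginal benefit = demand + MEB = 101.4 - 1.1Q.
Set SMB = MC: 101.4 - 1.1Q = 48.8 + Q → Q* = 25.0476.
The Pigouvian subsidy equals MEB at Q*: 1.2 + 0.7×25.0476 = 18.7333.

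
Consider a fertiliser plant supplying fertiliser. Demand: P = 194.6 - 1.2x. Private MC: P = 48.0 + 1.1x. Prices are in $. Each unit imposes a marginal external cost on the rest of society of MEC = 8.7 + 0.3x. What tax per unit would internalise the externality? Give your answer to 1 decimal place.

Social marginal cost = private MC + MEC = 56.7 + 1.4x.
Set SMC = demand: 56.7 + 1.4x = 194.6 - 1.2x → x* = 53.0385.
The Pigouvian tax equals MEC at x*: 8.7 + 0.3×53.0385 = 24.6116.

tax = $24.6 per unit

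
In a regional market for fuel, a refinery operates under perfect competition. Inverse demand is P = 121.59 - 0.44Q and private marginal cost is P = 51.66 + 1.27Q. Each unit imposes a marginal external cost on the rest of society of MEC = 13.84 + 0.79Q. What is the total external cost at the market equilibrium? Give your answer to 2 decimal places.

1226.57

Market equilibrium (private): 51.66 + 1.27Q = 121.59 - 0.44Q → Q_m = 40.8947.
Total external cost = ∫₀^{Q_m} (13.84 + 0.79Q) dQ = 13.84×40.8947 + ½×0.79×40.8947² = 1226.5714.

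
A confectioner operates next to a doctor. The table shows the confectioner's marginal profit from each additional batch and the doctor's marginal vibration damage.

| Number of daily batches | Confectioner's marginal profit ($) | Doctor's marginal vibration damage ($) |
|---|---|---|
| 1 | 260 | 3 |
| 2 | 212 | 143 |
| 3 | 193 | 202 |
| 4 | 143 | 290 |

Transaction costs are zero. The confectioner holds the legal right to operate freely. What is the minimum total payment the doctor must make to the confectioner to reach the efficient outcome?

Left alone the confectioner would choose level 4 (marginal profit stays positive).
Efficient level: k* = 2 (marginal profit ≥ marginal vibration damage through 2).
The doctor must at least cover the confectioner's forgone profit from cutting 4→2: 193 + 143 = 336.

$336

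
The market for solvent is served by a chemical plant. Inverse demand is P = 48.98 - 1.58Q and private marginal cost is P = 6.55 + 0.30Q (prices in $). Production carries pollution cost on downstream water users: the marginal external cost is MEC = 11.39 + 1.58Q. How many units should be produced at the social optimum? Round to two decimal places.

Q* = 8.97

Social marginal cost = private MC + MEC = 17.94 + 1.88Q.
Set SMC = demand: 17.94 + 1.88Q = 48.98 - 1.58Q → Q* = 8.9711.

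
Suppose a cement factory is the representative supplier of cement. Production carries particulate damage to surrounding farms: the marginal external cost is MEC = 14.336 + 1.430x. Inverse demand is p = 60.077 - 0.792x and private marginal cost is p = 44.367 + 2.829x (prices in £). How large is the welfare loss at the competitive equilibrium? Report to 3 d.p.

DWL = £41.764

Market equilibrium (private): 44.367 + 2.829x = 60.077 - 0.792x → x_m = 4.3386.
Social marginal cost = private MC + MEC = 58.703 + 4.259x.
Set SMC = demand: 58.703 + 4.259x = 60.077 - 0.792x → x* = 0.2720.
Between x* and x_m the wedge SMC − demand runs linearly from 0 to MEC(x_m), so the loss is a triangle.
DWL = ½ × 4.0666 × 20.5402 = 41.7644.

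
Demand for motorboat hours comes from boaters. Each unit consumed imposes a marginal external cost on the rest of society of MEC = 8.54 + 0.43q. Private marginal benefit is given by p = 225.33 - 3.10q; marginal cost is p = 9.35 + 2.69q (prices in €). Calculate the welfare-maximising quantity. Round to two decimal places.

q* = 33.35

Social marginal benefit = demand − MEC = 216.79 - 3.53q.
Set SMB = MC: 216.79 - 3.53q = 9.35 + 2.69q → q* = 33.3505.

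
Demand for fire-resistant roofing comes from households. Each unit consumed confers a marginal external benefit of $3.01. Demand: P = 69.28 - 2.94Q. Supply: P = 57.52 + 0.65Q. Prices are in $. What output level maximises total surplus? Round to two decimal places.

Q* = 4.11

Social marginal benefit = demand + MEB = 72.29 - 2.94Q.
Set SMB = MC: 72.29 - 2.94Q = 57.52 + 0.65Q → Q* = 4.1142.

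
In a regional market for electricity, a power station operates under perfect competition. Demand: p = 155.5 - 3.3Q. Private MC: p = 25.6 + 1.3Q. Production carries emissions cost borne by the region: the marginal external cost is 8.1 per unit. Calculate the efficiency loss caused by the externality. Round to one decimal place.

DWL = 7.1

Market equilibrium (private): 25.6 + 1.3Q = 155.5 - 3.3Q → Q_m = 28.2391.
Social marginal cost = private MC + MEC = 33.7 + 1.3Q.
Set SMC = demand: 33.7 + 1.3Q = 155.5 - 3.3Q → Q* = 26.4783.
Between Q* and Q_m the wedge SMC − demand runs linearly from 0 to MEC(Q_m), so the loss is a triangle.
DWL = ½ × 1.7608 × 8.1000 = 7.1312.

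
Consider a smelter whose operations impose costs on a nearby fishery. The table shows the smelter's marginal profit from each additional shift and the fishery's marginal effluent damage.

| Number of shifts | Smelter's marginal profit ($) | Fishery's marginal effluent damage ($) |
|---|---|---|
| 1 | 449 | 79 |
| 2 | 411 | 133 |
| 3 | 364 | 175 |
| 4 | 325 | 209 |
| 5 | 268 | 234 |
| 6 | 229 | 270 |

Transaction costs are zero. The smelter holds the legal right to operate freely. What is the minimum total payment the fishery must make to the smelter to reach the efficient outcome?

Left alone the smelter would choose level 6 (marginal profit stays positive).
Efficient level: k* = 5 (marginal profit ≥ marginal effluent damage through 5).
The fishery must at least cover the smelter's forgone profit from cutting 6→5: 229 = 229.

$229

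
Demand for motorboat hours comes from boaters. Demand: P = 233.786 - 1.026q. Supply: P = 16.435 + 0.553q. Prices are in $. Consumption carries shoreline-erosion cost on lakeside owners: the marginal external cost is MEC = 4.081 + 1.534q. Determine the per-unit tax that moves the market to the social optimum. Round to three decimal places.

Social marginal benefit = demand − MEC = 229.705 - 2.560q.
Set SMB = MC: 229.705 - 2.560q = 16.435 + 0.553q → q* = 68.5095.
The Pigouvian tax equals MEC at q*: 4.081 + 1.534×68.5095 = 109.1746.

tax = $109.175 per unit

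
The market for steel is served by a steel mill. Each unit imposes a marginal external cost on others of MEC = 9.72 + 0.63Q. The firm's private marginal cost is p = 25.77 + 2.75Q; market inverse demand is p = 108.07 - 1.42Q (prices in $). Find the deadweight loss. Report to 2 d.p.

Market equilibrium (private): 25.77 + 2.75Q = 108.07 - 1.42Q → Q_m = 19.7362.
Social marginal cost = private MC + MEC = 35.49 + 3.38Q.
Set SMC = demand: 35.49 + 3.38Q = 108.07 - 1.42Q → Q* = 15.1208.
The loss is the area between SMC and demand from Q* to Q_m; with linear curves that's a triangle of height MEC(Q_m).
DWL = ½ × 4.6154 × 22.1538 = 51.1243.

DWL = $51.12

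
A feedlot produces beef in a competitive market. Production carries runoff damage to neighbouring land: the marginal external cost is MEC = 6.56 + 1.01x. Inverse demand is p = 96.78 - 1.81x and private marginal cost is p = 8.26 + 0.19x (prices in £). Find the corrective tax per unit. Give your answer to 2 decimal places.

Social marginal cost = private MC + MEC = 14.82 + 1.20x.
Set SMC = demand: 14.82 + 1.20x = 96.78 - 1.81x → x* = 27.2292.
The Pigouvian tax equals MEC at x*: 6.56 + 1.01×27.2292 = 34.0615.

tax = £34.06 per unit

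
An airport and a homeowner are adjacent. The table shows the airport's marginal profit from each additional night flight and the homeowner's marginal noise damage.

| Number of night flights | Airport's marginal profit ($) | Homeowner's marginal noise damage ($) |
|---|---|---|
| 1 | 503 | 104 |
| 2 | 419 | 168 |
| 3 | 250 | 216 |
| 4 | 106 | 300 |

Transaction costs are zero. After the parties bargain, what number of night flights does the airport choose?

Bargaining reaches the level where marginal profit last exceeds marginal noise damage.
That holds through level 3 (250 ≥ 216) but not at 4 (106 < 300).

3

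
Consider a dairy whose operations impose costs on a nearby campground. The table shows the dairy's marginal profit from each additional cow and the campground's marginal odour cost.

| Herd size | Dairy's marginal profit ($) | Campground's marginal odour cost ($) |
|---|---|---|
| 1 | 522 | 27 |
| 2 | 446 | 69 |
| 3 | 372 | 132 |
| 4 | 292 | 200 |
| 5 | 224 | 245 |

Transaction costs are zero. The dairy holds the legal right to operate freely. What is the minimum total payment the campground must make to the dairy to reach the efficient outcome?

Left alone the dairy would choose level 5 (marginal profit stays positive).
Efficient level: k* = 4 (marginal profit ≥ marginal odour cost through 4).
The campground must at least cover the dairy's forgone profit from cutting 5→4: 224 = 224.

$224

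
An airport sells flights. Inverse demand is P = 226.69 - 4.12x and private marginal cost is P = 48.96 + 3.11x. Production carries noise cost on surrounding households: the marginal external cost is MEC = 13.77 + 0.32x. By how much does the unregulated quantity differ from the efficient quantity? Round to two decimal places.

Market equilibrium (private): 48.96 + 3.11x = 226.69 - 4.12x → x_m = 24.5823.
Social marginal cost = private MC + MEC = 62.73 + 3.43x.
Set SMC = demand: 62.73 + 3.43x = 226.69 - 4.12x → x* = 21.7166.
Gap = |24.5823 − 21.7166| = 2.8657.

2.87 units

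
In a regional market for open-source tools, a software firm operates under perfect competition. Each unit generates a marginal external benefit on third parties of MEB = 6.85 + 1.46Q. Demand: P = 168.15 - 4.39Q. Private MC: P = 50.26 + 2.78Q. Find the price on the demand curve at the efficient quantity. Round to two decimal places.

Social marginal cost = private MC − MEB = 43.41 + 1.32Q.
Set SMC = demand: 43.41 + 1.32Q = 168.15 - 4.39Q → Q* = 21.8459.
Consumer price on the demand curve at Q*: 168.15 − 4.39×21.8459 = 72.2465.

P = 72.25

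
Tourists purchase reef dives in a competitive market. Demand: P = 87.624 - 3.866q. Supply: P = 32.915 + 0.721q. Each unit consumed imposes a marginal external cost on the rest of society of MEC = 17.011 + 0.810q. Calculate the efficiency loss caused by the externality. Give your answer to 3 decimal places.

DWL = 65.906

Market equilibrium (private): 32.915 + 0.721q = 87.624 - 3.866q → q_m = 11.9270.
Social marginal benefit = demand − MEC = 70.613 - 4.676q.
Set SMB = MC: 70.613 - 4.676q = 32.915 + 0.721q → q* = 6.9850.
The welfare-loss triangle has base |q_m − q*| and height MEC(q_m) (the vertical gap between SMB and MC is zero at q* and MEC at q_m).
DWL = ½ × 4.9420 × 26.6718 = 65.9060.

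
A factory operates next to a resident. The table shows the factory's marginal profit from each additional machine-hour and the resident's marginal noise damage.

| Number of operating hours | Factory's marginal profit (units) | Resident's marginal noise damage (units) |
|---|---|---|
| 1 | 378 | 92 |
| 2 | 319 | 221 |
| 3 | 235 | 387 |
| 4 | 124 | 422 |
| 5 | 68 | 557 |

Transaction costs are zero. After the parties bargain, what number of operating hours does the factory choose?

Bargaining reaches the level where marginal profit last exceeds marginal noise damage.
That holds through level 2 (319 ≥ 221) but not at 3 (235 < 387).

2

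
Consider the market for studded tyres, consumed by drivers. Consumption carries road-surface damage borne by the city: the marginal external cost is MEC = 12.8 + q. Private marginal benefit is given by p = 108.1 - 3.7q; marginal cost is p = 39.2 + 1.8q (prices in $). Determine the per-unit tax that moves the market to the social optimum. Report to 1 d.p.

tax = $21.4 per unit

Social marginal benefit = demand − MEC = 95.3 - 4.7q.
Set SMB = MC: 95.3 - 4.7q = 39.2 + 1.8q → q* = 8.6308.
The Pigouvian tax equals MEC at q*: 12.8 + 1.0×8.6308 = 21.4308.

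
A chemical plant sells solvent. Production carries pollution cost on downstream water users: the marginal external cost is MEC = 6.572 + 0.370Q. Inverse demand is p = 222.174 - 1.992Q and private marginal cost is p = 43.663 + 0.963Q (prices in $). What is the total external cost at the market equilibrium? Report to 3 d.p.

$1072.142

Market equilibrium (private): 43.663 + 0.963Q = 222.174 - 1.992Q → Q_m = 60.4098.
Total external cost = ∫₀^{Q_m} (6.572 + 0.370Q) dQ = 6.572×60.4098 + ½×0.370×60.4098² = 1072.1418.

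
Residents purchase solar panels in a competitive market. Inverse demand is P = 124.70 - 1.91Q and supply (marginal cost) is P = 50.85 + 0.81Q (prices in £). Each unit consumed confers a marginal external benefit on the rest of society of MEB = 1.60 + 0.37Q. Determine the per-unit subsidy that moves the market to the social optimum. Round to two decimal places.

subsidy = £13.48 per unit

Social marginal benefit = demand + MEB = 126.30 - 1.54Q.
Set SMB = MC: 126.30 - 1.54Q = 50.85 + 0.81Q → Q* = 32.1064.
The Pigouvian subsidy equals MEB at Q*: 1.60 + 0.37×32.1064 = 13.4794.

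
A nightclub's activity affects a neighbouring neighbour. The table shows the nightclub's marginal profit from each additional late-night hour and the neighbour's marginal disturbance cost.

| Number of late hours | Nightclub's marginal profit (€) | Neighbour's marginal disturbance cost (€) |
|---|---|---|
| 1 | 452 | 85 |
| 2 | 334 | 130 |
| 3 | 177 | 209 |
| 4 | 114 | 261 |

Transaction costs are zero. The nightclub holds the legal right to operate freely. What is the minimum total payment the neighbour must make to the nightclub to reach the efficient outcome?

€291

Left alone the nightclub would choose level 4 (marginal profit stays positive).
Efficient level: k* = 2 (marginal profit ≥ marginal disturbance cost through 2).
The neighbour must at least cover the nightclub's forgone profit from cutting 4→2: 177 + 114 = 291.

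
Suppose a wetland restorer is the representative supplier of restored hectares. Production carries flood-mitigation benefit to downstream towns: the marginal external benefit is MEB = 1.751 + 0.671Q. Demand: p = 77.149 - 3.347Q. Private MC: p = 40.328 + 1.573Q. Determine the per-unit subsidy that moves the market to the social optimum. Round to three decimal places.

Social marginal cost = private MC − MEB = 38.577 + 0.902Q.
Set SMC = demand: 38.577 + 0.902Q = 77.149 - 3.347Q → Q* = 9.0779.
The Pigouvian subsidy equals MEB at Q*: 1.751 + 0.671×9.0779 = 7.8423.

subsidy = 7.842 per unit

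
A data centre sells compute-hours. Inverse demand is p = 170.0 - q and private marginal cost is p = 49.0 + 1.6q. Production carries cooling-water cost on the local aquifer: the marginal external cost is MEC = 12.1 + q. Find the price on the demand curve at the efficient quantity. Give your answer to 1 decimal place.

Social marginal cost = private MC + MEC = 61.1 + 2.6q.
Set SMC = demand: 61.1 + 2.6q = 170.0 - q → q* = 30.2500.
Consumer price on the demand curve at q*: 170.0 − 1.0×30.2500 = 139.7500.

P = 139.8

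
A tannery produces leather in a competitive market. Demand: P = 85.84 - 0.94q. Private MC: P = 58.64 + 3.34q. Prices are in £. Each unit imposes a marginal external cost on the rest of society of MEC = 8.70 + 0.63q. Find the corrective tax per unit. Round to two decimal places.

Social marginal cost = private MC + MEC = 67.34 + 3.97q.
Set SMC = demand: 67.34 + 3.97q = 85.84 - 0.94q → q* = 3.7678.
The Pigouvian tax equals MEC at q*: 8.70 + 0.63×3.7678 = 11.0737.

tax = £11.07 per unit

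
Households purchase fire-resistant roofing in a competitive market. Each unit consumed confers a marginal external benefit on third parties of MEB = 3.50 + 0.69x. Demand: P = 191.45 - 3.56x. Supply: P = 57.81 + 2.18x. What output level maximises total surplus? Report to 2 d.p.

Social marginal benefit = demand + MEB = 194.95 - 2.87x.
Set SMB = MC: 194.95 - 2.87x = 57.81 + 2.18x → x* = 27.1564.

x* = 27.16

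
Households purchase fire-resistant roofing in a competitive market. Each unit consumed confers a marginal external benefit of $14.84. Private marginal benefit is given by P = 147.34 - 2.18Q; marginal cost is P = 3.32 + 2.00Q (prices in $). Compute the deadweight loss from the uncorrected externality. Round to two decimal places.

Market equilibrium (private): 3.32 + 2.00Q = 147.34 - 2.18Q → Q_m = 34.4545.
Social marginal benefit = demand + MEB = 162.18 - 2.18Q.
Set SMB = MC: 162.18 - 2.18Q = 3.32 + 2.00Q → Q* = 38.0048.
The welfare-loss triangle has base |Q_m − Q*| and height MEB(Q_m) (the vertical gap between SMB and MC is zero at Q* and MEB at Q_m).
DWL = ½ × 3.5503 × 14.8400 = 26.3432.

DWL = $26.34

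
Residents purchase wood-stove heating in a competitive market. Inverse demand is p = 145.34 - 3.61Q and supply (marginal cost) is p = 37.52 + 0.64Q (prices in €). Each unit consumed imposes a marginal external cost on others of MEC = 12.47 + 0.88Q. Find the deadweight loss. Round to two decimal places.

Market equilibrium (private): 37.52 + 0.64Q = 145.34 - 3.61Q → Q_m = 25.3694.
Social marginal benefit = demand − MEC = 132.87 - 4.49Q.
Set SMB = MC: 132.87 - 4.49Q = 37.52 + 0.64Q → Q* = 18.5867.
The welfare-loss triangle has base |Q_m − Q*| and height MEC(Q_m) (the vertical gap between SMB and MC is zero at Q* and MEC at Q_m).
DWL = ½ × 6.7827 × 34.7951 = 118.0024.

DWL = €118.00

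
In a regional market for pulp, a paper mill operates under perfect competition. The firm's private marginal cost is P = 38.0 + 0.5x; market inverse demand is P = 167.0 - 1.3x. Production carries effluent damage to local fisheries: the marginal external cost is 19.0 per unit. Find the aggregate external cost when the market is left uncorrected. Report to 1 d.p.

1361.7

Market equilibrium (private): 38.0 + 0.5x = 167.0 - 1.3x → x_m = 71.6667.
Total external cost = MEC × x_m = 19.0 × 71.6667 = 1361.6673.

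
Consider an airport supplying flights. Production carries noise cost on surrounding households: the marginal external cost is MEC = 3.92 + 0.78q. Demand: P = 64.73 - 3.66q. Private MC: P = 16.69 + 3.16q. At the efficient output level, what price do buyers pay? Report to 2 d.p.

P = 43.48

Social marginal cost = private MC + MEC = 20.61 + 3.94q.
Set SMC = demand: 20.61 + 3.94q = 64.73 - 3.66q → q* = 5.8053.
Consumer price on the demand curve at q*: 64.73 − 3.66×5.8053 = 43.4826.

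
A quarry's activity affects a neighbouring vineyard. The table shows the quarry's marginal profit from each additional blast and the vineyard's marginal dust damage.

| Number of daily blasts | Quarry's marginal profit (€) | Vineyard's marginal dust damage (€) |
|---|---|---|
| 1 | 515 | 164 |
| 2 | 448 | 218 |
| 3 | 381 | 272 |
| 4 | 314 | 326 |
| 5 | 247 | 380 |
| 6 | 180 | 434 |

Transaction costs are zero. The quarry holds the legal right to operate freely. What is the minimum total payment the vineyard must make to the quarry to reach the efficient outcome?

€741

Left alone the quarry would choose level 6 (marginal profit stays positive).
Efficient level: k* = 3 (marginal profit ≥ marginal dust damage through 3).
The vineyard must at least cover the quarry's forgone profit from cutting 6→3: 314 + 247 + 180 = 741.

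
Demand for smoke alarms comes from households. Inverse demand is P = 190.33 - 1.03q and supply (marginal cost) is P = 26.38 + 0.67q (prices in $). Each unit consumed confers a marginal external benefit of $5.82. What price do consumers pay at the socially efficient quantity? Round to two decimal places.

Social marginal benefit = demand + MEB = 196.15 - 1.03q.
Set SMB = MC: 196.15 - 1.03q = 26.38 + 0.67q → q* = 99.8647.
Consumer price on the demand curve at q*: 190.33 − 1.03×99.8647 = 87.4694.

P = $87.47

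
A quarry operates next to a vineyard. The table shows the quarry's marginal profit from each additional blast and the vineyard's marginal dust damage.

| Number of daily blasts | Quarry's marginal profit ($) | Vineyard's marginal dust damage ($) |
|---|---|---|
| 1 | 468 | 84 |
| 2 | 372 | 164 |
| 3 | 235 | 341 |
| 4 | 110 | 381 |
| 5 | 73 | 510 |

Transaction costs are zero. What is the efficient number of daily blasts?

Bargaining reaches the level where marginal profit last exceeds marginal dust damage.
That holds through level 2 (372 ≥ 164) but not at 3 (235 < 341).

2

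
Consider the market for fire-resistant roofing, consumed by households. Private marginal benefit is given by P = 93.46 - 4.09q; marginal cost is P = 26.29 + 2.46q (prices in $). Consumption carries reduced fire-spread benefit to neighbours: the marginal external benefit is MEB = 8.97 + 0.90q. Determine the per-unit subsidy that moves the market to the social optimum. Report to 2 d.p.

subsidy = $21.10 per unit

Social marginal benefit = demand + MEB = 102.43 - 3.19q.
Set SMB = MC: 102.43 - 3.19q = 26.29 + 2.46q → q* = 13.4761.
The Pigouvian subsidy equals MEB at q*: 8.97 + 0.90×13.4761 = 21.0985.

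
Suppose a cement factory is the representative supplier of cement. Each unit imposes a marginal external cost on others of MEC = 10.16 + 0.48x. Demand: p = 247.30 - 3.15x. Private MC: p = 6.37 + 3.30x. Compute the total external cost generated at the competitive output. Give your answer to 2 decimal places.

Market equilibrium (private): 6.37 + 3.30x = 247.30 - 3.15x → x_m = 37.3535.
Total external cost = ∫₀^{x_m} (10.16 + 0.48x) dx = 10.16×37.3535 + ½×0.48×37.3535² = 714.3797.

714.38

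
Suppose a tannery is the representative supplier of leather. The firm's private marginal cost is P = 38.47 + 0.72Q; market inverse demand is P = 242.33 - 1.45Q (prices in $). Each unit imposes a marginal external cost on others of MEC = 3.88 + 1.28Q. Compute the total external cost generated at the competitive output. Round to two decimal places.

$6012.89

Market equilibrium (private): 38.47 + 0.72Q = 242.33 - 1.45Q → Q_m = 93.9447.
Total external cost = ∫₀^{Q_m} (3.88 + 1.28Q) dQ = 3.88×93.9447 + ½×1.28×93.9447² = 6012.8937.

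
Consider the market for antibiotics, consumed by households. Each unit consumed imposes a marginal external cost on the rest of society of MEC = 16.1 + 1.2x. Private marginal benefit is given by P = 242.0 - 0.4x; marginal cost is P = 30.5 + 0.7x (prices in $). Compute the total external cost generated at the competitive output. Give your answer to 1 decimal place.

$25276.9

Market equilibrium (private): 30.5 + 0.7x = 242.0 - 0.4x → x_m = 192.2727.
Total external cost = ∫₀^{x_m} (16.1 + 1.2x) dx = 16.1×192.2727 + ½×1.2×192.2727² = 25276.8652.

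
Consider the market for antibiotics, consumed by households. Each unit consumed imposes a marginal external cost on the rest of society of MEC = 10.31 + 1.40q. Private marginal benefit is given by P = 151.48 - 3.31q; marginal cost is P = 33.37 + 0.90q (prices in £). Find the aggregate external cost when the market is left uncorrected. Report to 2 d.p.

Market equilibrium (private): 33.37 + 0.90q = 151.48 - 3.31q → q_m = 28.0546.
Total external cost = ∫₀^{q_m} (10.31 + 1.40q) dq = 10.31×28.0546 + ½×1.40×28.0546² = 840.1853.

£840.19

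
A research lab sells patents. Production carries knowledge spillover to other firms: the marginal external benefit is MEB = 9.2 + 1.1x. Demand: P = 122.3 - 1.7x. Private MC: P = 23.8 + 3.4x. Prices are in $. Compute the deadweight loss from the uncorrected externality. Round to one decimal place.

DWL = $115.9

Market equilibrium (private): 23.8 + 3.4x = 122.3 - 1.7x → x_m = 19.3137.
Social marginal cost = private MC − MEB = 14.6 + 2.3x.
Set SMC = demand: 14.6 + 2.3x = 122.3 - 1.7x → x* = 26.9250.
The loss is the area between SMC and demand from x* to x_m; with linear curves that's a triangle of height MEB(x_m).
DWL = ½ × 7.6113 × 30.4451 = 115.8634.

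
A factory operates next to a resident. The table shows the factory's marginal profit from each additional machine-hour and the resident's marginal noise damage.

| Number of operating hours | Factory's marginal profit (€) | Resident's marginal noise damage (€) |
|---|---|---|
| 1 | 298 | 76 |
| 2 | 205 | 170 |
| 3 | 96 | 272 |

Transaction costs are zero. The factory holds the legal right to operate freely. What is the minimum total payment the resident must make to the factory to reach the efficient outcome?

Left alone the factory would choose level 3 (marginal profit stays positive).
Efficient level: k* = 2 (marginal profit ≥ marginal noise damage through 2).
The resident must at least cover the factory's forgone profit from cutting 3→2: 96 = 96.

€96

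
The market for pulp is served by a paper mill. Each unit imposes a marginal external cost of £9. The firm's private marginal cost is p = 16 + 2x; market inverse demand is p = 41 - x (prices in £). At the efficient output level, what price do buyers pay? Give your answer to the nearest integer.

P = £36

Social marginal cost = private MC + MEC = 25 + 2x.
Set SMC = demand: 25 + 2x = 41 - x → x* = 5.3333.
Consumer price on the demand curve at x*: 41 − 1×5.3333 = 35.6667.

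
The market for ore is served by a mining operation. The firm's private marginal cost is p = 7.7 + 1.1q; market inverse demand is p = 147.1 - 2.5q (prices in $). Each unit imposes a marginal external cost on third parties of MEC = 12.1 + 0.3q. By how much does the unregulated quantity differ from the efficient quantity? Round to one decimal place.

6.1 units

Market equilibrium (private): 7.7 + 1.1q = 147.1 - 2.5q → q_m = 38.7222.
Social marginal cost = private MC + MEC = 19.8 + 1.4q.
Set SMC = demand: 19.8 + 1.4q = 147.1 - 2.5q → q* = 32.6410.
Gap = |38.7222 − 32.6410| = 6.0812.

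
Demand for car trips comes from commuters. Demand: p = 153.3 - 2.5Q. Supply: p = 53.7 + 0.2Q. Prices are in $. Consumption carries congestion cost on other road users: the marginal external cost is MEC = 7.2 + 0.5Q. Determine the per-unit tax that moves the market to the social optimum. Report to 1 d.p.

tax = $21.6 per unit

Social marginal benefit = demand − MEC = 146.1 - 3.0Q.
Set SMB = MC: 146.1 - 3.0Q = 53.7 + 0.2Q → Q* = 28.8750.
The Pigouvian tax equals MEC at Q*: 7.2 + 0.5×28.8750 = 21.6375.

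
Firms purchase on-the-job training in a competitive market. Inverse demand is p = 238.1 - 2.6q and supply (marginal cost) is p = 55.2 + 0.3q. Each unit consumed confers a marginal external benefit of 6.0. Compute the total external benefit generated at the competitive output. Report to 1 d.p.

Market equilibrium (private): 55.2 + 0.3q = 238.1 - 2.6q → q_m = 63.0690.
Total external benefit = MEB × q_m = 6.0 × 63.0690 = 378.4140.

378.4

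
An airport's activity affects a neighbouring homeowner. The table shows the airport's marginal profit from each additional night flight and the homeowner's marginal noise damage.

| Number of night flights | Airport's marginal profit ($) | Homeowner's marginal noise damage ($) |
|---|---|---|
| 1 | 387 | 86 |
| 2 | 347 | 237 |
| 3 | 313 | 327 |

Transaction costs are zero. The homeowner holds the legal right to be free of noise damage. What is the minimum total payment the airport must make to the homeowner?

Efficient level: marginal profit ≥ marginal noise damage through level 2, so k* = 2.
With the homeowner holding the right, the airport must at least compensate total damage at k*: 86 + 237 = 323.

$323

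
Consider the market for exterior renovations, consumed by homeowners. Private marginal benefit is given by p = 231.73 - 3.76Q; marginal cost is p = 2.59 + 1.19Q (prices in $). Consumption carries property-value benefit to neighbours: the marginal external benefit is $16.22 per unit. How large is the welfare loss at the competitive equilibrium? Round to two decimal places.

Market equilibrium (private): 2.59 + 1.19Q = 231.73 - 3.76Q → Q_m = 46.2909.
Social marginal benefit = demand + MEB = 247.95 - 3.76Q.
Set SMB = MC: 247.95 - 3.76Q = 2.59 + 1.19Q → Q* = 49.5677.
Height of the DWL triangle at Q_m is SMB(Q_m) − MC(Q_m) = MEB(Q_m) = 16.2200.
DWL = ½ × 3.2768 × 16.2200 = 26.5748.

DWL = $26.57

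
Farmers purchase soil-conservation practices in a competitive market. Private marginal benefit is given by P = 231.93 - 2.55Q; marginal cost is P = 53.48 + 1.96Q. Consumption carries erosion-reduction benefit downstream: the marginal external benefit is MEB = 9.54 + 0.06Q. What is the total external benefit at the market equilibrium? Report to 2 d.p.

424.44

Market equilibrium (private): 53.48 + 1.96Q = 231.93 - 2.55Q → Q_m = 39.5676.
Total external benefit = ∫₀^{Q_m} (9.54 + 0.06Q) dQ = 9.54×39.5676 + ½×0.06×39.5676² = 424.4428.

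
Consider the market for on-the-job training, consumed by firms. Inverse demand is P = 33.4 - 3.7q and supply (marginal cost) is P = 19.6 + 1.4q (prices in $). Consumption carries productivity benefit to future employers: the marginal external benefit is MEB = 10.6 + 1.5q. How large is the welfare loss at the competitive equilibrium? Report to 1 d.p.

Market equilibrium (private): 19.6 + 1.4q = 33.4 - 3.7q → q_m = 2.7059.
Social marginal benefit = demand + MEB = 44.0 - 2.2q.
Set SMB = MC: 44.0 - 2.2q = 19.6 + 1.4q → q* = 6.7778.
The welfare-loss triangle has base |q_m − q*| and height MEB(q_m) (the vertical gap between SMB and MC is zero at q* and MEB at q_m).
DWL = ½ × 4.0719 × 14.6588 = 29.8446.

DWL = $29.8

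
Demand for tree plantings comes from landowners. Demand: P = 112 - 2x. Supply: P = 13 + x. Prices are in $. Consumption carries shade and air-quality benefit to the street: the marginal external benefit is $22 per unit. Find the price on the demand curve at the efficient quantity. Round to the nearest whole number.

P = $31

Social marginal benefit = demand + MEB = 134 - 2x.
Set SMB = MC: 134 - 2x = 13 + x → x* = 40.3333.
Consumer price on the demand curve at x*: 112 − 2×40.3333 = 31.3334.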